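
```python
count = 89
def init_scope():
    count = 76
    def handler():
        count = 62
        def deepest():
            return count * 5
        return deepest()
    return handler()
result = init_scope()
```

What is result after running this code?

Step 1: deepest() looks up count through LEGB: not local, finds count = 62 in enclosing handler().
Step 2: Returns 62 * 5 = 310.
Step 3: result = 310

The answer is 310.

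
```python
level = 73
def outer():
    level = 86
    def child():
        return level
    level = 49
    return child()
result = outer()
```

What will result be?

Step 1: outer() sets level = 86, then later level = 49.
Step 2: child() is called after level is reassigned to 49. Closures capture variables by reference, not by value.
Step 3: result = 49

The answer is 49.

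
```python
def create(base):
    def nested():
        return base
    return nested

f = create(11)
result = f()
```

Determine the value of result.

Step 1: create(11) creates closure capturing base = 11.
Step 2: f() returns the captured base = 11.
Step 3: result = 11

The answer is 11.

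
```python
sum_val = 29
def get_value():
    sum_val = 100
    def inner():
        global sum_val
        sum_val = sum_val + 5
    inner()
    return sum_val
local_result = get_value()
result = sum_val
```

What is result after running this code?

Step 1: Global sum_val = 29. get_value() creates local sum_val = 100.
Step 2: inner() declares global sum_val and adds 5: global sum_val = 29 + 5 = 34.
Step 3: get_value() returns its local sum_val = 100 (unaffected by inner).
Step 4: result = global sum_val = 34

The answer is 34.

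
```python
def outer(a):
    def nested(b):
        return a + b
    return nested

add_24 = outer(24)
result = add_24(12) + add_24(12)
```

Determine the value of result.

Step 1: add_24 captures a = 24.
Step 2: add_24(12) = 24 + 12 = 36, called twice.
Step 3: result = 36 + 36 = 72

The answer is 72.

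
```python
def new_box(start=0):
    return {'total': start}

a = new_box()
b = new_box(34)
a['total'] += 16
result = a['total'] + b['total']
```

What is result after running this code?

Step 1: new_box() returns a new dict each call (immutable default 0).
Step 2: a = {'total': 0}, b = {'total': 34}.
Step 3: a['total'] += 16 = 16. result = 16 + 34 = 50

The answer is 50.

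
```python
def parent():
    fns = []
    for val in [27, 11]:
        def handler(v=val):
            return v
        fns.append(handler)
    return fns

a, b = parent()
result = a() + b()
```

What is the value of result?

Step 1: Default argument v=val captures val at each iteration.
Step 2: a() returns 27 (captured at first iteration), b() returns 11 (captured at second).
Step 3: result = 27 + 11 = 38

The answer is 38.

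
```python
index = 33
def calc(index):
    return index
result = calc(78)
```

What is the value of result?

Step 1: Global index = 33.
Step 2: calc(78) takes parameter index = 78, which shadows the global.
Step 3: result = 78

The answer is 78.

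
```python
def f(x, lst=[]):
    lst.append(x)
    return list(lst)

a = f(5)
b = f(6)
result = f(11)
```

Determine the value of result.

Step 1: Default list is shared. list() creates copies for return values.
Step 2: Internal list grows: [5] -> [5, 6] -> [5, 6, 11].
Step 3: result = [5, 6, 11]

The answer is [5, 6, 11].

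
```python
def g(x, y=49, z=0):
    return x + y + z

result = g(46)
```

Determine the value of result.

Step 1: g(46) uses defaults y = 49, z = 0.
Step 2: Returns 46 + 49 + 0 = 95.
Step 3: result = 95

The answer is 95.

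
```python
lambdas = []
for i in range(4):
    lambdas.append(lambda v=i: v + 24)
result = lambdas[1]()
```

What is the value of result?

Step 1: Default argument v=i captures i's value at definition time.
Step 2: lambdas[1] was defined when i = 1, so v defaults to 1.
Step 3: result = 1 + 24 = 25 (default arg fixes the late binding issue)

The answer is 25.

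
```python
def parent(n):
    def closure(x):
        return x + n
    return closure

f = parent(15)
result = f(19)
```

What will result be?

Step 1: parent(15) creates a closure that captures n = 15.
Step 2: f(19) calls the closure with x = 19, returning 19 + 15 = 34.
Step 3: result = 34

The answer is 34.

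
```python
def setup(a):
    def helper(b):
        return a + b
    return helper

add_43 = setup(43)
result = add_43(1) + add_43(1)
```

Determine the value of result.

Step 1: add_43 captures a = 43.
Step 2: add_43(1) = 43 + 1 = 44, called twice.
Step 3: result = 44 + 44 = 88

The answer is 88.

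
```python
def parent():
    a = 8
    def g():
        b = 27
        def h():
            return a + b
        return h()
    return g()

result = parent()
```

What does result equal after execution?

Step 1: parent() defines a = 8. g() defines b = 27.
Step 2: h() accesses both from enclosing scopes: a = 8, b = 27.
Step 3: result = 8 + 27 = 35

The answer is 35.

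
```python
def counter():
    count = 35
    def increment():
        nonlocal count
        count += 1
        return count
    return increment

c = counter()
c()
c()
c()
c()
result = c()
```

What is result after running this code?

Step 1: counter() creates closure with count = 35.
Step 2: Each c() call increments count via nonlocal. After 5 calls: 35 + 5 = 40.
Step 3: result = 40

The answer is 40.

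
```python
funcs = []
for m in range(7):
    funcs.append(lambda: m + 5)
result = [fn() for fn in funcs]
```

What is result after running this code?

Step 1: All lambdas capture m by reference. After the loop, m = 6.
Step 2: Each call returns 6 + 5 = 11.
Step 3: result = [11, 11, 11, 11, 11, 11, 11]

The answer is [11, 11, 11, 11, 11, 11, 11].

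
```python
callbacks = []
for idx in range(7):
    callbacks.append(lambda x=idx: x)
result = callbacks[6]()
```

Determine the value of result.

Step 1: Default argument x=idx captures idx's value at each iteration.
Step 2: callbacks[6] captured x = 6 when idx was 6.
Step 3: result = 6

The answer is 6.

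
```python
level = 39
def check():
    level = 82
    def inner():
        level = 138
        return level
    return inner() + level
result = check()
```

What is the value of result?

Step 1: check() has local level = 82. inner() has local level = 138.
Step 2: inner() returns its local level = 138.
Step 3: check() returns 138 + its own level (82) = 220

The answer is 220.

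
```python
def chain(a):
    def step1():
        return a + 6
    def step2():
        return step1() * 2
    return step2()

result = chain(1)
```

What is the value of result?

Step 1: chain(1) captures a = 1.
Step 2: step2() calls step1() which returns 1 + 6 = 7.
Step 3: step2() returns 7 * 2 = 14

The answer is 14.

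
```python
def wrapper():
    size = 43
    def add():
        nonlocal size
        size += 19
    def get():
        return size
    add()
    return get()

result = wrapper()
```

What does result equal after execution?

Step 1: size = 43. add() modifies it via nonlocal, get() reads it.
Step 2: add() makes size = 43 + 19 = 62.
Step 3: get() returns 62. result = 62

The answer is 62.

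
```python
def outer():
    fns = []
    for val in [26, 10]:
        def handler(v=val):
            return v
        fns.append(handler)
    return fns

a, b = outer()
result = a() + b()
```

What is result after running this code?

Step 1: Default argument v=val captures val at each iteration.
Step 2: a() returns 26 (captured at first iteration), b() returns 10 (captured at second).
Step 3: result = 26 + 10 = 36

The answer is 36.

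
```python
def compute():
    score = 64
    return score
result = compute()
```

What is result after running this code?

Step 1: compute() defines score = 64 in its local scope.
Step 2: return score finds the local variable score = 64.
Step 3: result = 64

The answer is 64.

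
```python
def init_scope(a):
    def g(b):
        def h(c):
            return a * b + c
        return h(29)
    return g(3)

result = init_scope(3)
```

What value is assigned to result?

Step 1: a = 3, b = 3, c = 29.
Step 2: h() computes a * b + c = 3 * 3 + 29 = 38.
Step 3: result = 38

The answer is 38.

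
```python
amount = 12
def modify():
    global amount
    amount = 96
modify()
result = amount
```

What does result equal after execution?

Step 1: amount = 12 globally.
Step 2: modify() declares global amount and sets it to 96.
Step 3: After modify(), global amount = 96. result = 96

The answer is 96.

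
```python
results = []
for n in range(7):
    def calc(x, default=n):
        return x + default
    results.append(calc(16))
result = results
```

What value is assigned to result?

Step 1: Default argument default=n is evaluated at function definition time.
Step 2: Each iteration creates calc with default = current n value.
Step 3: calc(16) returns 16 + default. results = [16, 17, 18, 19, 20, 21, 22]

The answer is [16, 17, 18, 19, 20, 21, 22].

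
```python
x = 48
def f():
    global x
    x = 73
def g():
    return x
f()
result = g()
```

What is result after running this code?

Step 1: x = 48.
Step 2: f() sets global x = 73.
Step 3: g() reads global x = 73. result = 73

The answer is 73.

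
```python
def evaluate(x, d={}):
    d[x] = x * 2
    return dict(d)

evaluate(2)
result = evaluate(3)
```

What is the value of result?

Step 1: Mutable default dict is shared across calls.
Step 2: First call adds 2: 4. Second call adds 3: 6.
Step 3: result = {2: 4, 3: 6}

The answer is {2: 4, 3: 6}.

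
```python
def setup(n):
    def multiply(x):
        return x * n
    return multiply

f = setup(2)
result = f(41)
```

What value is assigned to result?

Step 1: setup(2) returns multiply closure with n = 2.
Step 2: f(41) computes 41 * 2 = 82.
Step 3: result = 82

The answer is 82.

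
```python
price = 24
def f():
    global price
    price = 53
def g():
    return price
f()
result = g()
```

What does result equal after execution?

Step 1: price = 24.
Step 2: f() sets global price = 53.
Step 3: g() reads global price = 53. result = 53

The answer is 53.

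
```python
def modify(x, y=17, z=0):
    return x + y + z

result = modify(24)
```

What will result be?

Step 1: modify(24) uses defaults y = 17, z = 0.
Step 2: Returns 24 + 17 + 0 = 41.
Step 3: result = 41

The answer is 41.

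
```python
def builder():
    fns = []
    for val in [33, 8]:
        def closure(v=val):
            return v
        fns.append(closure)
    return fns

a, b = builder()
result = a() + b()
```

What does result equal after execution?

Step 1: Default argument v=val captures val at each iteration.
Step 2: a() returns 33 (captured at first iteration), b() returns 8 (captured at second).
Step 3: result = 33 + 8 = 41

The answer is 41.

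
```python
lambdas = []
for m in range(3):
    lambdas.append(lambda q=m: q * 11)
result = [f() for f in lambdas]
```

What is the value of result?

Step 1: Default arg q=m captures m at each iteration.
Step 2: lambdas[k] has q defaulting to k, returns k * 11.
Step 3: result = [0, 11, 22]

The answer is [0, 11, 22].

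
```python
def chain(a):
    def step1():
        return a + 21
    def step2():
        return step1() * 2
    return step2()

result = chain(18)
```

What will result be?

Step 1: chain(18) captures a = 18.
Step 2: step2() calls step1() which returns 18 + 21 = 39.
Step 3: step2() returns 39 * 2 = 78

The answer is 78.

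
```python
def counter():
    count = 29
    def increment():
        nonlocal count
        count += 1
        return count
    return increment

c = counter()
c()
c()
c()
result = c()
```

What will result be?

Step 1: counter() creates closure with count = 29.
Step 2: Each c() call increments count via nonlocal. After 4 calls: 29 + 4 = 33.
Step 3: result = 33

The answer is 33.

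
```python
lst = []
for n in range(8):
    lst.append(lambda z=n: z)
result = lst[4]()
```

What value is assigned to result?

Step 1: Default argument z=n captures n's value at each iteration.
Step 2: lst[4] captured z = 4 when n was 4.
Step 3: result = 4

The answer is 4.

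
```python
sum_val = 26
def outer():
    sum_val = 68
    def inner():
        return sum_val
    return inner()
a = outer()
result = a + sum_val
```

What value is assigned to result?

Step 1: outer() has local sum_val = 68. inner() reads from enclosing.
Step 2: outer() returns 68. Global sum_val = 26 unchanged.
Step 3: result = 68 + 26 = 94

The answer is 94.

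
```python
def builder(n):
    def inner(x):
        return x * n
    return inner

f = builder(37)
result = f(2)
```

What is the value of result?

Step 1: builder(37) creates a closure capturing n = 37.
Step 2: f(2) computes 2 * 37 = 74.
Step 3: result = 74

The answer is 74.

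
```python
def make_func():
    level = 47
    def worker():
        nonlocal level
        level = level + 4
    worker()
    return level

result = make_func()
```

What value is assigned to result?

Step 1: make_func() sets level = 47.
Step 2: worker() uses nonlocal to modify level in make_func's scope: level = 47 + 4 = 51.
Step 3: make_func() returns the modified level = 51

The answer is 51.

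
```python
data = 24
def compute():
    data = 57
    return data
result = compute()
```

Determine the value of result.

Step 1: Global data = 24.
Step 2: compute() creates local data = 57, shadowing the global.
Step 3: Returns local data = 57. result = 57

The answer is 57.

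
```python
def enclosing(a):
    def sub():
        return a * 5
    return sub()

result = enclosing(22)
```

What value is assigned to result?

Step 1: enclosing(22) binds parameter a = 22.
Step 2: sub() accesses a = 22 from enclosing scope.
Step 3: result = 22 * 5 = 110

The answer is 110.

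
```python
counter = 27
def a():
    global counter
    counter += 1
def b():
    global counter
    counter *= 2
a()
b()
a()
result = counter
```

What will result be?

Step 1: counter = 27.
Step 2: a(): counter = 27 + 1 = 28.
Step 3: b(): counter = 28 * 2 = 56.
Step 4: a(): counter = 56 + 1 = 57

The answer is 57.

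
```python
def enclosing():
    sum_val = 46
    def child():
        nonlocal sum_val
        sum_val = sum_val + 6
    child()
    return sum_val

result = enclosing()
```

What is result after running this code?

Step 1: enclosing() sets sum_val = 46.
Step 2: child() uses nonlocal to modify sum_val in enclosing's scope: sum_val = 46 + 6 = 52.
Step 3: enclosing() returns the modified sum_val = 52

The answer is 52.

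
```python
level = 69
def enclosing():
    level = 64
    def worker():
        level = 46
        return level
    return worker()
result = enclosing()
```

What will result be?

Step 1: Three scopes define level: global (69), enclosing (64), worker (46).
Step 2: worker() has its own local level = 46, which shadows both enclosing and global.
Step 3: result = 46 (local wins in LEGB)

The answer is 46.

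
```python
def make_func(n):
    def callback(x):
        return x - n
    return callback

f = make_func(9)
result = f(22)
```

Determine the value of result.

Step 1: make_func(9) creates a closure capturing n = 9.
Step 2: f(22) computes 22 - 9 = 13.
Step 3: result = 13

The answer is 13.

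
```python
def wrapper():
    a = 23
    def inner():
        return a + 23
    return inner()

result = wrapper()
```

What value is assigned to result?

Step 1: wrapper() defines a = 23.
Step 2: inner() reads a = 23 from enclosing scope, returns 23 + 23 = 46.
Step 3: result = 46

The answer is 46.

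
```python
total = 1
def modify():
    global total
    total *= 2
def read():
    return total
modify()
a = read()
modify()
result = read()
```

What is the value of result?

Step 1: total = 1.
Step 2: First modify(): total = 1 * 2 = 2.
Step 3: Second modify(): total = 2 * 2 = 4.
Step 4: read() returns 4

The answer is 4.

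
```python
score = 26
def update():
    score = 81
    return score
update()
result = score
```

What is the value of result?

Step 1: Global score = 26.
Step 2: update() creates local score = 81 (shadow, not modification).
Step 3: After update() returns, global score is unchanged. result = 26

The answer is 26.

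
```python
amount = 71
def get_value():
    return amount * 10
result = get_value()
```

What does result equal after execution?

Step 1: amount = 71 is defined globally.
Step 2: get_value() looks up amount from global scope = 71, then computes 71 * 10 = 710.
Step 3: result = 710

The answer is 710.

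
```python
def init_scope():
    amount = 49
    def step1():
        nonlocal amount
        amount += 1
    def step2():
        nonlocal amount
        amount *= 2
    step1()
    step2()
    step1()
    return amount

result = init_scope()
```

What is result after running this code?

Step 1: amount = 49.
Step 2: step1(): amount = 49 + 1 = 50.
Step 3: step2(): amount = 50 * 2 = 100.
Step 4: step1(): amount = 100 + 1 = 101. result = 101

The answer is 101.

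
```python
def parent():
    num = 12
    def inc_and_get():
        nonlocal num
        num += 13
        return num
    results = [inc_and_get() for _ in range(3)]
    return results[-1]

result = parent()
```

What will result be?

Step 1: num = 12.
Step 2: Three calls to inc_and_get(), each adding 13.
Step 3: Last value = 12 + 13 * 3 = 51

The answer is 51.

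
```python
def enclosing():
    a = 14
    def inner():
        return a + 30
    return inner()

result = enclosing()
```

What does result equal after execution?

Step 1: enclosing() defines a = 14.
Step 2: inner() reads a = 14 from enclosing scope, returns 14 + 30 = 44.
Step 3: result = 44

The answer is 44.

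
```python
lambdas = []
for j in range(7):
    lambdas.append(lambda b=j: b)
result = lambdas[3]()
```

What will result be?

Step 1: Default argument b=j captures j's value at each iteration.
Step 2: lambdas[3] captured b = 3 when j was 3.
Step 3: result = 3

The answer is 3.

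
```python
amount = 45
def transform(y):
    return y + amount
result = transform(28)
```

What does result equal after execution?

Step 1: amount = 45 is defined globally.
Step 2: transform(28) uses parameter y = 28 and looks up amount from global scope = 45.
Step 3: result = 28 + 45 = 73

The answer is 73.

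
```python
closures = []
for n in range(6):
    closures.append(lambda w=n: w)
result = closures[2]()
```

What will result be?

Step 1: Default argument w=n captures n's value at each iteration.
Step 2: closures[2] captured w = 2 when n was 2.
Step 3: result = 2

The answer is 2.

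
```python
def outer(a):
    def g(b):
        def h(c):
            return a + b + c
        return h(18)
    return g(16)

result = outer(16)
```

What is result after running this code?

Step 1: a = 16, b = 16, c = 18 across three nested scopes.
Step 2: h() accesses all three via LEGB rule.
Step 3: result = 16 + 16 + 18 = 50

The answer is 50.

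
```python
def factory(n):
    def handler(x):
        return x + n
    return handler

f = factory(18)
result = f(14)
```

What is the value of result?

Step 1: factory(18) creates a closure that captures n = 18.
Step 2: f(14) calls the closure with x = 14, returning 14 + 18 = 32.
Step 3: result = 32

The answer is 32.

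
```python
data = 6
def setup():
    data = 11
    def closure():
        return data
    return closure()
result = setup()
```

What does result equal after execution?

Step 1: data = 6 globally, but setup() defines data = 11 locally.
Step 2: closure() looks up data. Not in local scope, so checks enclosing scope (setup) and finds data = 11.
Step 3: result = 11

The answer is 11.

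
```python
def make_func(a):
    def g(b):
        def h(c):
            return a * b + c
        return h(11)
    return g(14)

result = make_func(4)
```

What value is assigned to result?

Step 1: a = 4, b = 14, c = 11.
Step 2: h() computes a * b + c = 4 * 14 + 11 = 67.
Step 3: result = 67

The answer is 67.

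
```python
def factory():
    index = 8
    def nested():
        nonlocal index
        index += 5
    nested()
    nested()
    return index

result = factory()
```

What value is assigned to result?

Step 1: index starts at 8.
Step 2: nested() is called 2 times, each adding 5.
Step 3: index = 8 + 5 * 2 = 18

The answer is 18.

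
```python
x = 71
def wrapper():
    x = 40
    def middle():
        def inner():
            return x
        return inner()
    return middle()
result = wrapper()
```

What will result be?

Step 1: wrapper() defines x = 40. middle() and inner() have no local x.
Step 2: inner() checks local (none), enclosing middle() (none), enclosing wrapper() and finds x = 40.
Step 3: result = 40

The answer is 40.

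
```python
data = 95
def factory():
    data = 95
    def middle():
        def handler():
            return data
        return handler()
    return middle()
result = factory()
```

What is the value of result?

Step 1: factory() defines data = 95. middle() and handler() have no local data.
Step 2: handler() checks local (none), enclosing middle() (none), enclosing factory() and finds data = 95.
Step 3: result = 95

The answer is 95.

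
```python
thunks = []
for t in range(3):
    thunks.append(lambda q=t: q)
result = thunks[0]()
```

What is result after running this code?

Step 1: Default argument q=t captures t's value at each iteration.
Step 2: thunks[0] captured q = 0 when t was 0.
Step 3: result = 0

The answer is 0.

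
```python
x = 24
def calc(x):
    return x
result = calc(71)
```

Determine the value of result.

Step 1: Global x = 24.
Step 2: calc(71) takes parameter x = 71, which shadows the global.
Step 3: result = 71

The answer is 71.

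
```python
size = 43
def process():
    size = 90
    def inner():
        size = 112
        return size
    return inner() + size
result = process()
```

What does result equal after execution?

Step 1: process() has local size = 90. inner() has local size = 112.
Step 2: inner() returns its local size = 112.
Step 3: process() returns 112 + its own size (90) = 202

The answer is 202.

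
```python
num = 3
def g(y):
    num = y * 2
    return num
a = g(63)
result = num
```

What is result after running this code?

Step 1: Global num = 3.
Step 2: g(63) creates local num = 63 * 2 = 126.
Step 3: Global num unchanged because no global keyword. result = 3

The answer is 3.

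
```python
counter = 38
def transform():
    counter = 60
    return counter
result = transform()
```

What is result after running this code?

Step 1: Global counter = 38.
Step 2: transform() creates local counter = 60, shadowing the global.
Step 3: Returns local counter = 60. result = 60

The answer is 60.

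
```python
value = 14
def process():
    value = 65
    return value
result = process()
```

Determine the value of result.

Step 1: Global value = 14.
Step 2: process() creates local value = 65, shadowing the global.
Step 3: Returns local value = 65. result = 65

The answer is 65.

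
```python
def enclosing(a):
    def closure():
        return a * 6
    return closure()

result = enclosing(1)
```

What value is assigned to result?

Step 1: enclosing(1) binds parameter a = 1.
Step 2: closure() accesses a = 1 from enclosing scope.
Step 3: result = 1 * 6 = 6

The answer is 6.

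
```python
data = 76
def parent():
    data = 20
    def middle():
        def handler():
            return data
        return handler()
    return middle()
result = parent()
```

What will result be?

Step 1: parent() defines data = 20. middle() and handler() have no local data.
Step 2: handler() checks local (none), enclosing middle() (none), enclosing parent() and finds data = 20.
Step 3: result = 20

The answer is 20.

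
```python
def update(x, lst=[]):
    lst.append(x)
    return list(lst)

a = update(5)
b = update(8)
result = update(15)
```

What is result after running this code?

Step 1: Default list is shared. list() creates copies for return values.
Step 2: Internal list grows: [5] -> [5, 8] -> [5, 8, 15].
Step 3: result = [5, 8, 15]

The answer is [5, 8, 15].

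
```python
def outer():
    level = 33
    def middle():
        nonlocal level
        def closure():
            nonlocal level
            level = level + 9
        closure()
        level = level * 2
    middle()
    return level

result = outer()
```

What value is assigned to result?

Step 1: level = 33.
Step 2: closure() adds 9: level = 33 + 9 = 42.
Step 3: middle() doubles: level = 42 * 2 = 84.
Step 4: result = 84

The answer is 84.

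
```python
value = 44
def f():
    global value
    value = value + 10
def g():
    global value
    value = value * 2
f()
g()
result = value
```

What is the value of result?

Step 1: value = 44.
Step 2: f() adds 10: value = 44 + 10 = 54.
Step 3: g() doubles: value = 54 * 2 = 108.
Step 4: result = 108

The answer is 108.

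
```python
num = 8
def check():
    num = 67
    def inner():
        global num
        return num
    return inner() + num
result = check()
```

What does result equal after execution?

Step 1: Global num = 8. check() shadows with local num = 67.
Step 2: inner() uses global keyword, so inner() returns global num = 8.
Step 3: check() returns 8 + 67 = 75

The answer is 75.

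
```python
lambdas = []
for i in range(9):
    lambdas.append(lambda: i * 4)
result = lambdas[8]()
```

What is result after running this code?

Step 1: All lambdas reference the same variable i (late binding).
Step 2: After the loop, i = 8. Every lambda returns i * 4.
Step 3: lambdas[8]() = 8 * 4 = 32

The answer is 32.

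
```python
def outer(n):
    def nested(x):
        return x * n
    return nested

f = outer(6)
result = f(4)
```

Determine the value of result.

Step 1: outer(6) creates a closure capturing n = 6.
Step 2: f(4) computes 4 * 6 = 24.
Step 3: result = 24

The answer is 24.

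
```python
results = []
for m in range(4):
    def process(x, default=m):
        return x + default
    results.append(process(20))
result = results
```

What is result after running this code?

Step 1: Default argument default=m is evaluated at function definition time.
Step 2: Each iteration creates process with default = current m value.
Step 3: process(20) returns 20 + default. results = [20, 21, 22, 23]

The answer is [20, 21, 22, 23].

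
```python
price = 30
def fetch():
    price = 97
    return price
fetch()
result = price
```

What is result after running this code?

Step 1: Global price = 30.
Step 2: fetch() creates local price = 97 (shadow, not modification).
Step 3: After fetch() returns, global price is unchanged. result = 30

The answer is 30.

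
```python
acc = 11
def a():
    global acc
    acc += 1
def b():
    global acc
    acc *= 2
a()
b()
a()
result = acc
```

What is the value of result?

Step 1: acc = 11.
Step 2: a(): acc = 11 + 1 = 12.
Step 3: b(): acc = 12 * 2 = 24.
Step 4: a(): acc = 24 + 1 = 25

The answer is 25.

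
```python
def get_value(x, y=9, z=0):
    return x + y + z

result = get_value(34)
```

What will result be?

Step 1: get_value(34) uses defaults y = 9, z = 0.
Step 2: Returns 34 + 9 + 0 = 43.
Step 3: result = 43

The answer is 43.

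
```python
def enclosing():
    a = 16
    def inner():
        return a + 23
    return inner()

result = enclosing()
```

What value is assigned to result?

Step 1: enclosing() defines a = 16.
Step 2: inner() reads a = 16 from enclosing scope, returns 16 + 23 = 39.
Step 3: result = 39

The answer is 39.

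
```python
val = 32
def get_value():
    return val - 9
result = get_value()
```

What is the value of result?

Step 1: val = 32 is defined globally.
Step 2: get_value() looks up val from global scope = 32, then computes 32 - 9 = 23.
Step 3: result = 23

The answer is 23.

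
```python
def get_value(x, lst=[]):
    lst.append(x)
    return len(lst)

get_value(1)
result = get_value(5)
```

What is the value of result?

Step 1: Mutable default list persists between calls.
Step 2: First call: lst = [1], len = 1. Second call: lst = [1, 5], len = 2.
Step 3: result = 2

The answer is 2.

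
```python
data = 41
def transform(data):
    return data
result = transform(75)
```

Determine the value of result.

Step 1: Global data = 41.
Step 2: transform(75) takes parameter data = 75, which shadows the global.
Step 3: result = 75

The answer is 75.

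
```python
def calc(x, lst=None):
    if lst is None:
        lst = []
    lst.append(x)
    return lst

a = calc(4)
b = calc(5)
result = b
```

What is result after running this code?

Step 1: None default with guard creates a NEW list each call.
Step 2: a = [4] (fresh list). b = [5] (another fresh list).
Step 3: result = [5] (this is the fix for mutable default)

The answer is [5].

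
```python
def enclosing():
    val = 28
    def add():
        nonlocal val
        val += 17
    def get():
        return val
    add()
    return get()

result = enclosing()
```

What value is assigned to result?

Step 1: val = 28. add() modifies it via nonlocal, get() reads it.
Step 2: add() makes val = 28 + 17 = 45.
Step 3: get() returns 45. result = 45

The answer is 45.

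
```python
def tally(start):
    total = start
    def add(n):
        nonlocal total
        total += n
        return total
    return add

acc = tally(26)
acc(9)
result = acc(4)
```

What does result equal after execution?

Step 1: tally(26) creates closure with total = 26.
Step 2: First acc(9): total = 26 + 9 = 35.
Step 3: Second acc(4): total = 35 + 4 = 39. result = 39

The answer is 39.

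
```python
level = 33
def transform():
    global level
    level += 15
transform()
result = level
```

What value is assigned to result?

Step 1: level = 33 globally.
Step 2: transform() modifies global level: level += 15 = 48.
Step 3: result = 48

The answer is 48.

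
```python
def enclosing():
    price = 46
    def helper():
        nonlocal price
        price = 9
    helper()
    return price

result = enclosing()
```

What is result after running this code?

Step 1: enclosing() sets price = 46.
Step 2: helper() uses nonlocal to reassign price = 9.
Step 3: result = 9

The answer is 9.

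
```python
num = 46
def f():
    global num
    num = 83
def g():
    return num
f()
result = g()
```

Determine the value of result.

Step 1: num = 46.
Step 2: f() sets global num = 83.
Step 3: g() reads global num = 83. result = 83

The answer is 83.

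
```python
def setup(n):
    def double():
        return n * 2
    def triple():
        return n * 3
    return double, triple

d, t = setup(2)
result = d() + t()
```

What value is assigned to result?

Step 1: Both closures capture the same n = 2.
Step 2: d() = 2 * 2 = 4, t() = 2 * 3 = 6.
Step 3: result = 4 + 6 = 10

The answer is 10.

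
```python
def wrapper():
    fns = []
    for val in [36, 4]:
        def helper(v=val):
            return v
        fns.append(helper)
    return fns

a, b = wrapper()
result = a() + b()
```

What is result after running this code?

Step 1: Default argument v=val captures val at each iteration.
Step 2: a() returns 36 (captured at first iteration), b() returns 4 (captured at second).
Step 3: result = 36 + 4 = 40

The answer is 40.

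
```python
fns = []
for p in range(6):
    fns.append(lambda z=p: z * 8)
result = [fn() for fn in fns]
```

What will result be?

Step 1: Default arg z=p captures p at each iteration.
Step 2: fns[k] has z defaulting to k, returns k * 8.
Step 3: result = [0, 8, 16, 24, 32, 40]

The answer is [0, 8, 16, 24, 32, 40].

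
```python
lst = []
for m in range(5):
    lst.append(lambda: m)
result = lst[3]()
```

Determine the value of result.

Step 1: The loop creates 5 lambdas, all referencing the same variable m.
Step 2: After the loop, m = 4 (final value).
Step 3: lst[3]() looks up m at call time and finds 4. This is the late binding gotcha. result = 4

The answer is 4.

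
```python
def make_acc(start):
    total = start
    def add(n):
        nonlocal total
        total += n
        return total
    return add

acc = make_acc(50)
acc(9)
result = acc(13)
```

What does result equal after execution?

Step 1: make_acc(50) creates closure with total = 50.
Step 2: First acc(9): total = 50 + 9 = 59.
Step 3: Second acc(13): total = 59 + 13 = 72. result = 72

The answer is 72.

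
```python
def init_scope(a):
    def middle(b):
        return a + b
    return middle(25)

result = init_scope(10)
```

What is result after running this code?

Step 1: init_scope(10) passes a = 10.
Step 2: middle(25) has b = 25, reads a = 10 from enclosing.
Step 3: result = 10 + 25 = 35

The answer is 35.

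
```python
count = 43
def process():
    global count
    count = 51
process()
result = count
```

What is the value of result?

Step 1: count = 43 globally.
Step 2: process() declares global count and sets it to 51.
Step 3: After process(), global count = 51. result = 51

The answer is 51.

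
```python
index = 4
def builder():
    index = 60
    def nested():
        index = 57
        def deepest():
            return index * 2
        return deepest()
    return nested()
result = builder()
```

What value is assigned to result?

Step 1: deepest() looks up index through LEGB: not local, finds index = 57 in enclosing nested().
Step 2: Returns 57 * 2 = 114.
Step 3: result = 114

The answer is 114.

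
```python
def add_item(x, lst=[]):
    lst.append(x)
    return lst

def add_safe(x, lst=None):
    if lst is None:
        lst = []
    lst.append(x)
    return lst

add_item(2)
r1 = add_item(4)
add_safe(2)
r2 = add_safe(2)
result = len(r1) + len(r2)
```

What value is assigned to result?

Step 1: add_item shares mutable default: after 2 calls, lst = [2, 4], len = 2.
Step 2: add_safe creates fresh list each time: r2 = [2], len = 1.
Step 3: result = 2 + 1 = 3

The answer is 3.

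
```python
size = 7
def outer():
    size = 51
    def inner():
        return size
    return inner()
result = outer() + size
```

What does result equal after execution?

Step 1: Global size = 7. outer() shadows with size = 51.
Step 2: inner() returns enclosing size = 51. outer() = 51.
Step 3: result = 51 + global size (7) = 58

The answer is 58.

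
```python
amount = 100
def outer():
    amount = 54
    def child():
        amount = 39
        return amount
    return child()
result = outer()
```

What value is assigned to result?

Step 1: Three scopes define amount: global (100), outer (54), child (39).
Step 2: child() has its own local amount = 39, which shadows both enclosing and global.
Step 3: result = 39 (local wins in LEGB)

The answer is 39.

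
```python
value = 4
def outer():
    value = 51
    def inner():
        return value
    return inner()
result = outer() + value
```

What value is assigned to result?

Step 1: Global value = 4. outer() shadows with value = 51.
Step 2: inner() returns enclosing value = 51. outer() = 51.
Step 3: result = 51 + global value (4) = 55

The answer is 55.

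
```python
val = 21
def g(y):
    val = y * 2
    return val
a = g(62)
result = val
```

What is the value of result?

Step 1: Global val = 21.
Step 2: g(62) creates local val = 62 * 2 = 124.
Step 3: Global val unchanged because no global keyword. result = 21

The answer is 21.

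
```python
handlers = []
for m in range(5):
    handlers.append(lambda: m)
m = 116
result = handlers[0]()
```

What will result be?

Step 1: Lambdas capture the variable m by reference, not by value.
Step 2: After the loop, m is reassigned to 116.
Step 3: handlers[0]() looks up the current m = 116. result = 116

The answer is 116.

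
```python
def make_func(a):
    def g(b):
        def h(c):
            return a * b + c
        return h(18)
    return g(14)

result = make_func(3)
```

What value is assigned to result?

Step 1: a = 3, b = 14, c = 18.
Step 2: h() computes a * b + c = 3 * 14 + 18 = 60.
Step 3: result = 60

The answer is 60.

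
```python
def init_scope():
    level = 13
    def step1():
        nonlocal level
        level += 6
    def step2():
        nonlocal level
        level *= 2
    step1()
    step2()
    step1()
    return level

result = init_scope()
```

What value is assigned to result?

Step 1: level = 13.
Step 2: step1(): level = 13 + 6 = 19.
Step 3: step2(): level = 19 * 2 = 38.
Step 4: step1(): level = 38 + 6 = 44. result = 44

The answer is 44.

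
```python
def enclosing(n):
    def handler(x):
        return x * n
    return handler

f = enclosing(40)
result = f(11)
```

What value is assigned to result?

Step 1: enclosing(40) creates a closure capturing n = 40.
Step 2: f(11) computes 11 * 40 = 440.
Step 3: result = 440

The answer is 440.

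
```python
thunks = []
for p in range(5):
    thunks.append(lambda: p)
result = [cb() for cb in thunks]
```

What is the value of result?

Step 1: All 5 lambdas share the same variable p.
Step 2: After the loop, p = 4.
Step 3: Each call returns 4. result = [4, 4, 4, 4, 4]

The answer is [4, 4, 4, 4, 4].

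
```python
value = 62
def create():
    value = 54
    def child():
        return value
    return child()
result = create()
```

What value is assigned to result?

Step 1: value = 62 globally, but create() defines value = 54 locally.
Step 2: child() looks up value. Not in local scope, so checks enclosing scope (create) and finds value = 54.
Step 3: result = 54

The answer is 54.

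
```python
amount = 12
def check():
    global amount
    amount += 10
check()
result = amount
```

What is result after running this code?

Step 1: amount = 12 globally.
Step 2: check() modifies global amount: amount += 10 = 22.
Step 3: result = 22

The answer is 22.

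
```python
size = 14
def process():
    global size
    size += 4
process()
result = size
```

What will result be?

Step 1: size = 14 globally.
Step 2: process() modifies global size: size += 4 = 18.
Step 3: result = 18

The answer is 18.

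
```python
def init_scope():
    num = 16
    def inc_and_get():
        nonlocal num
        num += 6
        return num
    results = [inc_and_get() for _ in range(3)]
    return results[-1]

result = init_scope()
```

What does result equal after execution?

Step 1: num = 16.
Step 2: Three calls to inc_and_get(), each adding 6.
Step 3: Last value = 16 + 6 * 3 = 34

The answer is 34.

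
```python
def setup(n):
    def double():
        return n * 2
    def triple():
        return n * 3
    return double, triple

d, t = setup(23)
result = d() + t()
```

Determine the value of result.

Step 1: Both closures capture the same n = 23.
Step 2: d() = 23 * 2 = 46, t() = 23 * 3 = 69.
Step 3: result = 46 + 69 = 115

The answer is 115.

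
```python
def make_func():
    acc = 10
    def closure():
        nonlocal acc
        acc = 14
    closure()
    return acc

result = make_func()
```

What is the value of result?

Step 1: make_func() sets acc = 10.
Step 2: closure() uses nonlocal to reassign acc = 14.
Step 3: result = 14

The answer is 14.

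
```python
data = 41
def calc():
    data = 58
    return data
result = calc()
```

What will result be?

Step 1: Global data = 41.
Step 2: calc() creates local data = 58, shadowing the global.
Step 3: Returns local data = 58. result = 58

The answer is 58.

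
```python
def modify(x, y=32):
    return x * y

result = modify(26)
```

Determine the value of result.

Step 1: modify(26) uses default y = 32.
Step 2: Returns 26 * 32 = 832.
Step 3: result = 832

The answer is 832.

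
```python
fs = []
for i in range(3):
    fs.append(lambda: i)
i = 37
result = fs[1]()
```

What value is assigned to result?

Step 1: Lambdas capture the variable i by reference, not by value.
Step 2: After the loop, i is reassigned to 37.
Step 3: fs[1]() looks up the current i = 37. result = 37

The answer is 37.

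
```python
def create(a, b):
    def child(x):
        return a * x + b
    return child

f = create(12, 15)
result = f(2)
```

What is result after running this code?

Step 1: create(12, 15) captures a = 12, b = 15.
Step 2: f(2) computes 12 * 2 + 15 = 39.
Step 3: result = 39

The answer is 39.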